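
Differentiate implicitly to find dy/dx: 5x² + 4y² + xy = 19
Take d/dx of both sides. Since y is implicitly a function of x, the chain rule attaches a y' = dy/dx factor whenever we differentiate through y.

Set F(x, y) = (left side) − (right side), so the curve is F = 0. Differentiating each term of F:
  d/dx[5x^2] = 10x
  d/dx[xy] = x·y' + y
  d/dx[4y^2] = 8y·y'
  d/dx[-19] = 0

Collecting, the y'-free part is the partial derivative in x and the y' coefficient is the partial derivative in y:
  ∂F/∂x = 10x + y
  ∂F/∂y = x + 8y

so d/dx[F(x, y(x))] = ∂F/∂x + (∂F/∂y)·y' = 0. Rearranging,
  dy/dx = -(∂F/∂x)/(∂F/∂y) = -(10x + y)/(x + 8y) = (-10x - y)/(x + 8y)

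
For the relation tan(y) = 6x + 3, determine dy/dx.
Apply d/dx to both sides, remembering that y depends on x. Each occurrence of y therefore brings in a y' = dy/dx via the chain rule.

With F(x, y) equal to the left-hand side minus the right, differentiate F term by term:
  d/dx[-6x] = -6
  d/dx[tan(y)] = y'(tan(y)^2 + 1)
  d/dx[-3] = 0
Adding these up, d/dx[F] = 0 becomes
  (-6) + (tan(y)^2 + 1)·y' = 0,
so isolating y',
  dy/dx = -(-6)/(tan(y)^2 + 1) = 6cos(y)^2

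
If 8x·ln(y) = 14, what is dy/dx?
Take d/dx of both sides. Since y is implicitly a function of x, the chain rule attaches a y' = dy/dx factor whenever we differentiate through y.

Set F(x, y) = (left side) − (right side), so the curve is F = 0. Differentiating each term of F:
  d/dx[8x·ln(y)] = 8x·y'/y + 8ln(y)
  d/dx[-14] = 0

Collecting, the y'-free part is the partial derivative in x and the y' coefficient is the partial derivative in y:
  ∂F/∂x = 8ln(y)
  ∂F/∂y = 8x/y

so d/dx[F(x, y(x))] = ∂F/∂x + (∂F/∂y)·y' = 0. Rearranging,
  dy/dx = -(∂F/∂x)/(∂F/∂y) = -(8ln(y))/(8x/y) = -y·ln(y)/x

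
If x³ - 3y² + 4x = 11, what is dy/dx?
Apply d/dx to both sides, remembering that y depends on x. Each occurrence of y therefore brings in a y' = dy/dx via the chain rule.

With F(x, y) equal to the left-hand side minus the right, differentiate F term by term:
  d/dx[x^3] = 3x^2
  d/dx[4x] = 4
  d/dx[-3y^2] = -6y·y'
  d/dx[-11] = 0
Adding these up, d/dx[F] = 0 becomes
  (3x^2 + 4) + (-6y)·y' = 0,
so isolating y',
  dy/dx = -(3x^2 + 4)/(-6y) = (3x^2 + 4)/(6y)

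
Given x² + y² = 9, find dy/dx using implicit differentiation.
Differentiate both sides with respect to x, treating y as y(x). By the chain rule, any term containing y contributes a factor of y' = dy/dx when we differentiate it.

Move every term to one side and write the relation as F(x, y) = 0. Term by term,
  d/dx[x^2] = 2x
  d/dx[y^2] = 2y·y'
  d/dx[-9] = 0

The pieces without y' make up ∂F/∂x and the coefficient of y' is ∂F/∂y:
  ∂F/∂x = 2x,
  ∂F/∂y = 2y.

Since d/dx[F] = ∂F/∂x + (∂F/∂y)·y' = 0, solve for y':
  (∂F/∂y)·y' = -∂F/∂x
  dy/dx = -(∂F/∂x)/(∂F/∂y) = -(2x)/(2y) = -x/y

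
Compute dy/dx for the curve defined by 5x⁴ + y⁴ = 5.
Differentiate both sides with respect to x, treating y as y(x). By the chain rule, any term containing y contributes a factor of y' = dy/dx when we differentiate it.

Move every term to one side and write the relation as F(x, y) = 0. Term by term,
  d/dx[5x^4] = 20x^3
  d/dx[y^4] = 4y^3·y'
  d/dx[-5] = 0

The pieces without y' make up ∂F/∂x and the coefficient of y' is ∂F/∂y:
  ∂F/∂x = 20x^3,
  ∂F/∂y = 4y^3.

Since d/dx[F] = ∂F/∂x + (∂F/∂y)·y' = 0, solve for y':
  (∂F/∂y)·y' = -∂F/∂x
  dy/dx = -(∂F/∂x)/(∂F/∂y) = -(20x^3)/(4y^3) = -5x^3/y^3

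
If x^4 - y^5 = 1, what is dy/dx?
Take d/dx of both sides. Since y is implicitly a function of x, the chain rule attaches a y' = dy/dx factor whenever we differentiate through y.

Set F(x, y) = (left side) − (right side), so the curve is F = 0. Differentiating each term of F:
  d/dx[x^4] = 4x^3
  d/dx[-y^5] = -5y^4·y'
  d/dx[-1] = 0

Collecting, the y'-free part is the partial derivative in x and the y' coefficient is the partial derivative in y:
  ∂F/∂x = 4x^3
  ∂F/∂y = -5y^4

so d/dx[F(x, y(x))] = ∂F/∂x + (∂F/∂y)·y' = 0. Rearranging,
  dy/dx = -(∂F/∂x)/(∂F/∂y) = -(4x^3)/(-5y^4) = 4x^3/(5y^4)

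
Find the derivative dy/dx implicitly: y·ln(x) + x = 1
Take d/dx of both sides. Since y is implicitly a function of x, the chain rule attaches a y' = dy/dx factor whenever we differentiate through y.

Set F(x, y) = (left side) − (right side), so the curve is F = 0. Differentiating each term of F:
  d/dx[x] = 1
  d/dx[y·ln(x)] = y'·ln(x) + y/x
  d/dx[-1] = 0

Collecting, the y'-free part is the partial derivative in x and the y' coefficient is the partial derivative in y:
  ∂F/∂x = 1 + y/x
  ∂F/∂y = ln(x)

so d/dx[F(x, y(x))] = ∂F/∂x + (∂F/∂y)·y' = 0. Rearranging,
  dy/dx = -(∂F/∂x)/(∂F/∂y) = -(1 + y/x)/(ln(x))
        = -((x + y)/x)/(ln(x)) = (-x - y)/(x·ln(x))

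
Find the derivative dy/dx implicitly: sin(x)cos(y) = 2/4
Take d/dx of both sides. Since y is implicitly a function of x, the chain rule attaches a y' = dy/dx factor whenever we differentiate through y.

Set F(x, y) = (left side) − (right side), so the curve is F = 0. Differentiating each term of F:
  d/dx[sin(x)·cos(y)] = -y'·sin(x)·sin(y) + cos(x)·cos(y)
  d/dx[-1/2] = 0

Collecting, the y'-free part is the partial derivative in x and the y' coefficient is the partial derivative in y:
  ∂F/∂x = cos(x)·cos(y)
  ∂F/∂y = -sin(x)·sin(y)

so d/dx[F(x, y(x))] = ∂F/∂x + (∂F/∂y)·y' = 0. Rearranging,
  dy/dx = -(∂F/∂x)/(∂F/∂y) = -(cos(x)·cos(y))/(-sin(x)·sin(y)) = 1/(tan(x)·tan(y))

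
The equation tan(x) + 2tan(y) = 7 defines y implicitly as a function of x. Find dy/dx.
Take d/dx of both sides. Since y is implicitly a function of x, the chain rule attaches a y' = dy/dx factor whenever we differentiate through y.

Set F(x, y) = (left side) − (right side), so the curve is F = 0. Differentiating each term of F:
  d/dx[tan(x)] = tan(x)^2 + 1
  d/dx[2tan(y)] = 2·y'(tan(y)^2 + 1)
  d/dx[-7] = 0

Collecting, the y'-free part is the partial derivative in x and the y' coefficient is the partial derivative in y:
  ∂F/∂x = tan(x)^2 + 1
  ∂F/∂y = 2tan(y)^2 + 2

so d/dx[F(x, y(x))] = ∂F/∂x + (∂F/∂y)·y' = 0. Rearranging,
  dy/dx = -(∂F/∂x)/(∂F/∂y) = -(tan(x)^2 + 1)/(2tan(y)^2 + 2) = -cos(y)^2/(2cos(x)^2)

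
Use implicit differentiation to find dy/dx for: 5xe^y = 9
Apply d/dx to both sides, remembering that y depends on x. Each occurrence of y therefore brings in a y' = dy/dx via the chain rule.

With F(x, y) equal to the left-hand side minus the right, differentiate F term by term:
  d/dx[5x·e^(y)] = 5x·y'·e^(y) + 5e^(y)
  d/dx[-9] = 0
Adding these up, d/dx[F] = 0 becomes
  (5e^(y)) + (5x·e^(y))·y' = 0,
so isolating y',
  dy/dx = -(5e^(y))/(5x·e^(y)) = -1/x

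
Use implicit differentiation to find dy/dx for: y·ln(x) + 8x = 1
Differentiate the relation implicitly: treat y = y(x) and apply the chain rule, so every y-derivative picks up a y' = dy/dx factor.

With everything moved to the left-hand side, differentiate term by term:
  d/dx[8x] = 8
  d/dx[y·ln(x)] = y'·ln(x) + y/x
  d/dx[-1] = 0

Separating the contributions that come from x directly and those that come through y:
  without y':      8 + y/x
  multiplying y':  ln(x)

so (8 + y/x) + (ln(x))·y' = 0, and therefore
  dy/dx = -(8 + y/x)/(ln(x))
        = -((8x + y)/x)/(ln(x)) = (-8x - y)/(x·ln(x))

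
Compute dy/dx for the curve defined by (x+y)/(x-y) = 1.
Differentiate both sides with respect to x, treating y as y(x). By the chain rule, any term containing y contributes a factor of y' = dy/dx when we differentiate it.

Move every term to one side and write the relation as F(x, y) = 0. Term by term,
  d/dx[(x + y)/(x - y)] = (y' + 1)/(x - y) + (x + y)(y' - 1)/(x - y)^2
  d/dx[-1] = 0

The pieces without y' make up ∂F/∂x and the coefficient of y' is ∂F/∂y:
  ∂F/∂x = 1/(x - y) - (x + y)/(x - y)^2,
  ∂F/∂y = 1/(x - y) + (x + y)/(x - y)^2.

Since d/dx[F] = ∂F/∂x + (∂F/∂y)·y' = 0, solve for y':
  (∂F/∂y)·y' = -∂F/∂x
  dy/dx = -(∂F/∂x)/(∂F/∂y) = -(1/(x - y) - (x + y)/(x - y)^2)/(1/(x - y) + (x + y)/(x - y)^2)
        = -(-2y/(x - y)^2)/(2x/(x - y)^2) = y/x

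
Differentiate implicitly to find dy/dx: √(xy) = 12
Differentiate both sides with respect to x, treating y as y(x). By the chain rule, any term containing y contributes a factor of y' = dy/dx when we differentiate it.

Move every term to one side and write the relation as F(x, y) = 0. Term by term,
  d/dx[√(xy)] = √(xy)(x·y'/2 + y/2)/(xy)
  d/dx[-12] = 0

The pieces without y' make up ∂F/∂x and the coefficient of y' is ∂F/∂y:
  ∂F/∂x = √(xy)/(2x),
  ∂F/∂y = √(xy)/(2y).

Since d/dx[F] = ∂F/∂x + (∂F/∂y)·y' = 0, solve for y':
  (∂F/∂y)·y' = -∂F/∂x
  dy/dx = -(∂F/∂x)/(∂F/∂y) = -(√(xy)/(2x))/(√(xy)/(2y)) = -y/x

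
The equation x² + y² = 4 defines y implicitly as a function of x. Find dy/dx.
Apply d/dx to both sides, remembering that y depends on x. Each occurrence of y therefore brings in a y' = dy/dx via the chain rule.

With F(x, y) equal to the left-hand side minus the right, differentiate F term by term:
  d/dx[x^2] = 2x
  d/dx[y^2] = 2y·y'
  d/dx[-4] = 0
Adding these up, d/dx[F] = 0 becomes
  (2x) + (2y)·y' = 0,
so isolating y',
  dy/dx = -(2x)/(2y) = -x/y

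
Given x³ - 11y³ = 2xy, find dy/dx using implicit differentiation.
Apply d/dx to both sides, remembering that y depends on x. Each occurrence of y therefore brings in a y' = dy/dx via the chain rule.

With F(x, y) equal to the left-hand side minus the right, differentiate F term by term:
  d/dx[x^3] = 3x^2
  d/dx[-2xy] = -2x·y' - 2y
  d/dx[-11y^3] = -33y^2·y'
Adding these up, d/dx[F] = 0 becomes
  (3x^2 - 2y) + (-2x - 33y^2)·y' = 0,
so isolating y',
  dy/dx = -(3x^2 - 2y)/(-2x - 33y^2) = (3x^2 - 2y)/(2x + 33y^2)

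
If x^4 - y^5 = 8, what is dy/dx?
Take d/dx of both sides. Since y is implicitly a function of x, the chain rule attaches a y' = dy/dx factor whenever we differentiate through y.

Set F(x, y) = (left side) − (right side), so the curve is F = 0. Differentiating each term of F:
  d/dx[x^4] = 4x^3
  d/dx[-y^5] = -5y^4·y'
  d/dx[-8] = 0

Collecting, the y'-free part is the partial derivative in x and the y' coefficient is the partial derivative in y:
  ∂F/∂x = 4x^3
  ∂F/∂y = -5y^4

so d/dx[F(x, y(x))] = ∂F/∂x + (∂F/∂y)·y' = 0. Rearranging,
  dy/dx = -(∂F/∂x)/(∂F/∂y) = -(4x^3)/(-5y^4) = 4x^3/(5y^4)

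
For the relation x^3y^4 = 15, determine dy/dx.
Apply d/dx to both sides, remembering that y depends on x. Each occurrence of y therefore brings in a y' = dy/dx via the chain rule.

With F(x, y) equal to the left-hand side minus the right, differentiate F term by term:
  d/dx[x^3y^4] = 4x^3y^3·y' + 3x^2y^4
  d/dx[-15] = 0
Adding these up, d/dx[F] = 0 becomes
  (3x^2y^4) + (4x^3y^3)·y' = 0,
so isolating y',
  dy/dx = -(3x^2y^4)/(4x^3y^3) = -3y/(4x)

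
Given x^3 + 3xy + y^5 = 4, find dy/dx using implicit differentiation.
Take d/dx of both sides. Since y is implicitly a function of x, the chain rule attaches a y' = dy/dx factor whenever we differentiate through y.

Set F(x, y) = (left side) − (right side), so the curve is F = 0. Differentiating each term of F:
  d/dx[x^3] = 3x^2
  d/dx[3xy] = 3x·y' + 3y
  d/dx[y^5] = 5y^4·y'
  d/dx[-4] = 0

Collecting, the y'-free part is the partial derivative in x and the y' coefficient is the partial derivative in y:
  ∂F/∂x = 3x^2 + 3y
  ∂F/∂y = 3x + 5y^4

so d/dx[F(x, y(x))] = ∂F/∂x + (∂F/∂y)·y' = 0. Rearranging,
  dy/dx = -(∂F/∂x)/(∂F/∂y) = -(3x^2 + 3y)/(3x + 5y^4) = 3(-x^2 - y)/(3x + 5y^4)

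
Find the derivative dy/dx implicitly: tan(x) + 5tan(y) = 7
Take d/dx of both sides. Since y is implicitly a function of x, the chain rule attaches a y' = dy/dx factor whenever we differentiate through y.

Set F(x, y) = (left side) − (right side), so the curve is F = 0. Differentiating each term of F:
  d/dx[tan(x)] = tan(x)^2 + 1
  d/dx[5tan(y)] = 5·y'(tan(y)^2 + 1)
  d/dx[-7] = 0

Collecting, the y'-free part is the partial derivative in x and the y' coefficient is the partial derivative in y:
  ∂F/∂x = tan(x)^2 + 1
  ∂F/∂y = 5tan(y)^2 + 5

so d/dx[F(x, y(x))] = ∂F/∂x + (∂F/∂y)·y' = 0. Rearranging,
  dy/dx = -(∂F/∂x)/(∂F/∂y) = -(tan(x)^2 + 1)/(5tan(y)^2 + 5) = -cos(y)^2/(5cos(x)^2)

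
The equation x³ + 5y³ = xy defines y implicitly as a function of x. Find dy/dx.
Apply d/dx to both sides, remembering that y depends on x. Each occurrence of y therefore brings in a y' = dy/dx via the chain rule.

With F(x, y) equal to the left-hand side minus the right, differentiate F term by term:
  d/dx[x^3] = 3x^2
  d/dx[-xy] = -x·y' - y
  d/dx[5y^3] = 15y^2·y'
Adding these up, d/dx[F] = 0 becomes
  (3x^2 - y) + (-x + 15y^2)·y' = 0,
so isolating y',
  dy/dx = -(3x^2 - y)/(-x + 15y^2) = (3x^2 - y)/(x - 15y^2)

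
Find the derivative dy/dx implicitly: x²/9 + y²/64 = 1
Differentiate the relation implicitly: treat y = y(x) and apply the chain rule, so every y-derivative picks up a y' = dy/dx factor.

With everything moved to the left-hand side, differentiate term by term:
  d/dx[x^2/9] = 2x/9
  d/dx[y^2/64] = y·y'/32
  d/dx[-1] = 0

Separating the contributions that come from x directly and those that come through y:
  without y':      2x/9
  multiplying y':  y/32

so (2x/9) + (y/32)·y' = 0, and therefore
  dy/dx = -(2x/9)/(y/32) = -64x/(9y)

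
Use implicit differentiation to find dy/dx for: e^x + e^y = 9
Apply d/dx to both sides, remembering that y depends on x. Each occurrence of y therefore brings in a y' = dy/dx via the chain rule.

With F(x, y) equal to the left-hand side minus the right, differentiate F term by term:
  d/dx[e^(x)] = e^(x)
  d/dx[e^(y)] = y'·e^(y)
  d/dx[-9] = 0
Adding these up, d/dx[F] = 0 becomes
  (e^(x)) + (e^(y))·y' = 0,
so isolating y',
  dy/dx = -(e^(x))/(e^(y)) = -e^(x - y)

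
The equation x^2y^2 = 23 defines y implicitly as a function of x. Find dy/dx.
Apply d/dx to both sides, remembering that y depends on x. Each occurrence of y therefore brings in a y' = dy/dx via the chain rule.

With F(x, y) equal to the left-hand side minus the right, differentiate F term by term:
  d/dx[x^2y^2] = 2x^2y·y' + 2xy^2
  d/dx[-23] = 0
Adding these up, d/dx[F] = 0 becomes
  (2xy^2) + (2x^2y)·y' = 0,
so isolating y',
  dy/dx = -(2xy^2)/(2x^2y) = -y/x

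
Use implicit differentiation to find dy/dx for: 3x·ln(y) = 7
Differentiate both sides with respect to x, treating y as y(x). By the chain rule, any term containing y contributes a factor of y' = dy/dx when we differentiate it.

Move every term to one side and write the relation as F(x, y) = 0. Term by term,
  d/dx[3x·ln(y)] = 3x·y'/y + 3ln(y)
  d/dx[-7] = 0

The pieces without y' make up ∂F/∂x and the coefficient of y' is ∂F/∂y:
  ∂F/∂x = 3ln(y),
  ∂F/∂y = 3x/y.

Since d/dx[F] = ∂F/∂x + (∂F/∂y)·y' = 0, solve for y':
  (∂F/∂y)·y' = -∂F/∂x
  dy/dx = -(∂F/∂x)/(∂F/∂y) = -(3ln(y))/(3x/y) = -y·ln(y)/x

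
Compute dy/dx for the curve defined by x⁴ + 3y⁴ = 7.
Differentiate the relation implicitly: treat y = y(x) and apply the chain rule, so every y-derivative picks up a y' = dy/dx factor.

With everything moved to the left-hand side, differentiate term by term:
  d/dx[x^4] = 4x^3
  d/dx[3y^4] = 12y^3·y'
  d/dx[-7] = 0

Separating the contributions that come from x directly and those that come through y:
  without y':      4x^3
  multiplying y':  12y^3

so (4x^3) + (12y^3)·y' = 0, and therefore
  dy/dx = -(4x^3)/(12y^3) = -x^3/(3y^3)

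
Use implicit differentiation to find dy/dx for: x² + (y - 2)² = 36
Differentiate both sides with respect to x, treating y as y(x). By the chain rule, any term containing y contributes a factor of y' = dy/dx when we differentiate it.

Move every term to one side and write the relation as F(x, y) = 0. Term by term,
  d/dx[x^2] = 2x
  d/dx[(y - 2)^2] = 2·y'(y - 2)
  d/dx[-36] = 0

The pieces without y' make up ∂F/∂x and the coefficient of y' is ∂F/∂y:
  ∂F/∂x = 2x,
  ∂F/∂y = 2y - 4.

Since d/dx[F] = ∂F/∂x + (∂F/∂y)·y' = 0, solve for y':
  (∂F/∂y)·y' = -∂F/∂x
  dy/dx = -(∂F/∂x)/(∂F/∂y) = -(2x)/(2y - 4) = -x/(y - 2)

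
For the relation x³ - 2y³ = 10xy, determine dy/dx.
Differentiate the relation implicitly: treat y = y(x) and apply the chain rule, so every y-derivative picks up a y' = dy/dx factor.

With everything moved to the left-hand side, differentiate term by term:
  d/dx[x^3] = 3x^2
  d/dx[-10xy] = -10x·y' - 10y
  d/dx[-2y^3] = -6y^2·y'

Separating the contributions that come from x directly and those that come through y:
  without y':      3x^2 - 10y
  multiplying y':  -10x - 6y^2

so (3x^2 - 10y) + (-10x - 6y^2)·y' = 0, and therefore
  dy/dx = -(3x^2 - 10y)/(-10x - 6y^2) = (3x^2 - 10y)/(2(5x + 3y^2))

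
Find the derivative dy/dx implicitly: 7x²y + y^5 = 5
Take d/dx of both sides. Since y is implicitly a function of x, the chain rule attaches a y' = dy/dx factor whenever we differentiate through y.

Set F(x, y) = (left side) − (right side), so the curve is F = 0. Differentiating each term of F:
  d/dx[7x^2y] = 7x^2·y' + 14xy
  d/dx[y^5] = 5y^4·y'
  d/dx[-5] = 0

Collecting, the y'-free part is the partial derivative in x and the y' coefficient is the partial derivative in y:
  ∂F/∂x = 14xy
  ∂F/∂y = 7x^2 + 5y^4

so d/dx[F(x, y(x))] = ∂F/∂x + (∂F/∂y)·y' = 0. Rearranging,
  dy/dx = -(∂F/∂x)/(∂F/∂y) = -(14xy)/(7x^2 + 5y^4) = -14xy/(7x^2 + 5y^4)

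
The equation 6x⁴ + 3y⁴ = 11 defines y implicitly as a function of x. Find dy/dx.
Differentiate the relation implicitly: treat y = y(x) and apply the chain rule, so every y-derivative picks up a y' = dy/dx factor.

With everything moved to the left-hand side, differentiate term by term:
  d/dx[6x^4] = 24x^3
  d/dx[3y^4] = 12y^3·y'
  d/dx[-11] = 0

Separating the contributions that come from x directly and those that come through y:
  without y':      24x^3
  multiplying y':  12y^3

so (24x^3) + (12y^3)·y' = 0, and therefore
  dy/dx = -(24x^3)/(12y^3) = -2x^3/y^3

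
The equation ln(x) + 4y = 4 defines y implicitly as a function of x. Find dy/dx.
Take d/dx of both sides. Since y is implicitly a function of x, the chain rule attaches a y' = dy/dx factor whenever we differentiate through y.

Set F(x, y) = (left side) − (right side), so the curve is F = 0. Differentiating each term of F:
  d/dx[4y] = 4·y'
  d/dx[ln(x)] = 1/x
  d/dx[-4] = 0

Collecting, the y'-free part is the partial derivative in x and the y' coefficient is the partial derivative in y:
  ∂F/∂x = 1/x
  ∂F/∂y = 4

so d/dx[F(x, y(x))] = ∂F/∂x + (∂F/∂y)·y' = 0. Rearranging,
  dy/dx = -(∂F/∂x)/(∂F/∂y) = -(1/x)/(4) = -1/(4x)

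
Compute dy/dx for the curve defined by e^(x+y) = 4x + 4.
Take d/dx of both sides. Since y is implicitly a function of x, the chain rule attaches a y' = dy/dx factor whenever we differentiate through y.

Set F(x, y) = (left side) − (right side), so the curve is F = 0. Differentiating each term of F:
  d/dx[-4x] = -4
  d/dx[e^(x + y)] = (y' + 1)·e^(x + y)
  d/dx[-4] = 0

Collecting, the y'-free part is the partial derivative in x and the y' coefficient is the partial derivative in y:
  ∂F/∂x = e^(x + y) - 4
  ∂F/∂y = e^(x + y)

so d/dx[F(x, y(x))] = ∂F/∂x + (∂F/∂y)·y' = 0. Rearranging,
  dy/dx = -(∂F/∂x)/(∂F/∂y) = -(e^(x + y) - 4)/(e^(x + y)) = 4e^(-x - y) - 1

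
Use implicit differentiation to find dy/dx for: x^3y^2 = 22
Take d/dx of both sides. Since y is implicitly a function of x, the chain rule attaches a y' = dy/dx factor whenever we differentiate through y.

Set F(x, y) = (left side) − (right side), so the curve is F = 0. Differentiating each term of F:
  d/dx[x^3y^2] = 2x^3y·y' + 3x^2y^2
  d/dx[-22] = 0

Collecting, the y'-free part is the partial derivative in x and the y' coefficient is the partial derivative in y:
  ∂F/∂x = 3x^2y^2
  ∂F/∂y = 2x^3y

so d/dx[F(x, y(x))] = ∂F/∂x + (∂F/∂y)·y' = 0. Rearranging,
  dy/dx = -(∂F/∂x)/(∂F/∂y) = -(3x^2y^2)/(2x^3y) = -3y/(2x)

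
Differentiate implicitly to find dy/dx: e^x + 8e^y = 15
Differentiate both sides with respect to x, treating y as y(x). By the chain rule, any term containing y contributes a factor of y' = dy/dx when we differentiate it.

Move every term to one side and write the relation as F(x, y) = 0. Term by term,
  d/dx[e^(x)] = e^(x)
  d/dx[8e^(y)] = 8·y'·e^(y)
  d/dx[-15] = 0

The pieces without y' make up ∂F/∂x and the coefficient of y' is ∂F/∂y:
  ∂F/∂x = e^(x),
  ∂F/∂y = 8e^(y).

Since d/dx[F] = ∂F/∂x + (∂F/∂y)·y' = 0, solve for y':
  (∂F/∂y)·y' = -∂F/∂x
  dy/dx = -(∂F/∂x)/(∂F/∂y) = -(e^(x))/(8e^(y)) = -e^(x - y)/8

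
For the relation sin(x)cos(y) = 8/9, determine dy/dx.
Differentiate both sides with respect to x, treating y as y(x). By the chain rule, any term containing y contributes a factor of y' = dy/dx when we differentiate it.

Move every term to one side and write the relation as F(x, y) = 0. Term by term,
  d/dx[sin(x)·cos(y)] = -y'·sin(x)·sin(y) + cos(x)·cos(y)
  d/dx[-8/9] = 0

The pieces without y' make up ∂F/∂x and the coefficient of y' is ∂F/∂y:
  ∂F/∂x = cos(x)·cos(y),
  ∂F/∂y = -sin(x)·sin(y).

Since d/dx[F] = ∂F/∂x + (∂F/∂y)·y' = 0, solve for y':
  (∂F/∂y)·y' = -∂F/∂x
  dy/dx = -(∂F/∂x)/(∂F/∂y) = -(cos(x)·cos(y))/(-sin(x)·sin(y)) = 1/(tan(x)·tan(y))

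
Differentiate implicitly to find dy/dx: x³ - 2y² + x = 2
Differentiate the relation implicitly: treat y = y(x) and apply the chain rule, so every y-derivative picks up a y' = dy/dx factor.

With everything moved to the left-hand side, differentiate term by term:
  d/dx[x^3] = 3x^2
  d/dx[x] = 1
  d/dx[-2y^2] = -4y·y'
  d/dx[-2] = 0

Separating the contributions that come from x directly and those that come through y:
  without y':      3x^2 + 1
  multiplying y':  -4y

so (3x^2 + 1) + (-4y)·y' = 0, and therefore
  dy/dx = -(3x^2 + 1)/(-4y) = (3x^2 + 1)/(4y)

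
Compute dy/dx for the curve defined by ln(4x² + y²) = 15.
Take d/dx of both sides. Since y is implicitly a function of x, the chain rule attaches a y' = dy/dx factor whenever we differentiate through y.

Set F(x, y) = (left side) − (right side), so the curve is F = 0. Differentiating each term of F:
  d/dx[ln(4x^2 + y^2)] = (8x + 2y·y')/(4x^2 + y^2)
  d/dx[-15] = 0

Collecting, the y'-free part is the partial derivative in x and the y' coefficient is the partial derivative in y:
  ∂F/∂x = 8x/(4x^2 + y^2)
  ∂F/∂y = 2y/(4x^2 + y^2)

so d/dx[F(x, y(x))] = ∂F/∂x + (∂F/∂y)·y' = 0. Rearranging,
  dy/dx = -(∂F/∂x)/(∂F/∂y) = -(8x/(4x^2 + y^2))/(2y/(4x^2 + y^2)) = -4x/y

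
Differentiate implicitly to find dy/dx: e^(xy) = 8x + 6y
Take d/dx of both sides. Since y is implicitly a function of x, the chain rule attaches a y' = dy/dx factor whenever we differentiate through y.

Set F(x, y) = (left side) − (right side), so the curve is F = 0. Differentiating each term of F:
  d/dx[-8x] = -8
  d/dx[-6y] = -6·y'
  d/dx[e^(xy)] = (x·y' + y)·e^(xy)

Collecting, the y'-free part is the partial derivative in x and the y' coefficient is the partial derivative in y:
  ∂F/∂x = y·e^(xy) - 8
  ∂F/∂y = x·e^(xy) - 6

so d/dx[F(x, y(x))] = ∂F/∂x + (∂F/∂y)·y' = 0. Rearranging,
  dy/dx = -(∂F/∂x)/(∂F/∂y) = -(y·e^(xy) - 8)/(x·e^(xy) - 6) = (-y·e^(xy) + 8)/(x·e^(xy) - 6)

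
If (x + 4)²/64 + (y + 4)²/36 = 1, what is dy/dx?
Take d/dx of both sides. Since y is implicitly a function of x, the chain rule attaches a y' = dy/dx factor whenever we differentiate through y.

Set F(x, y) = (left side) − (right side), so the curve is F = 0. Differentiating each term of F:
  d/dx[(x + 4)^2/64] = x/32 + 1/8
  d/dx[(y + 4)^2/36] = y'(y + 4)/18
  d/dx[-1] = 0

Collecting, the y'-free part is the partial derivative in x and the y' coefficient is the partial derivative in y:
  ∂F/∂x = x/32 + 1/8
  ∂F/∂y = y/18 + 2/9

so d/dx[F(x, y(x))] = ∂F/∂x + (∂F/∂y)·y' = 0. Rearranging,
  dy/dx = -(∂F/∂x)/(∂F/∂y) = -(x/32 + 1/8)/(y/18 + 2/9)
        = -((x + 4)/32)/((y + 4)/18) = 9(-x - 4)/(16(y + 4))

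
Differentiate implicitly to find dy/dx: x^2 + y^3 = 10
Differentiate the relation implicitly: treat y = y(x) and apply the chain rule, so every y-derivative picks up a y' = dy/dx factor.

With everything moved to the left-hand side, differentiate term by term:
  d/dx[x^2] = 2x
  d/dx[y^3] = 3y^2·y'
  d/dx[-10] = 0

Separating the contributions that come from x directly and those that come through y:
  without y':      2x
  multiplying y':  3y^2

so (2x) + (3y^2)·y' = 0, and therefore
  dy/dx = -(2x)/(3y^2) = -2x/(3y^2)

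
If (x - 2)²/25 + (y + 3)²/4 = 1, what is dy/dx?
Take d/dx of both sides. Since y is implicitly a function of x, the chain rule attaches a y' = dy/dx factor whenever we differentiate through y.

Set F(x, y) = (left side) − (right side), so the curve is F = 0. Differentiating each term of F:
  d/dx[(x - 2)^2/25] = 2x/25 - 4/25
  d/dx[(y + 3)^2/4] = y'(y + 3)/2
  d/dx[-1] = 0

Collecting, the y'-free part is the partial derivative in x and the y' coefficient is the partial derivative in y:
  ∂F/∂x = 2x/25 - 4/25
  ∂F/∂y = y/2 + 3/2

so d/dx[F(x, y(x))] = ∂F/∂x + (∂F/∂y)·y' = 0. Rearranging,
  dy/dx = -(∂F/∂x)/(∂F/∂y) = -(2x/25 - 4/25)/(y/2 + 3/2)
        = -(2(x - 2)/25)/((y + 3)/2) = 4(2 - x)/(25(y + 3))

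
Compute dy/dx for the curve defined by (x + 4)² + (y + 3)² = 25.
Apply d/dx to both sides, remembering that y depends on x. Each occurrence of y therefore brings in a y' = dy/dx via the chain rule.

With F(x, y) equal to the left-hand side minus the right, differentiate F term by term:
  d/dx[(x + 4)^2] = 2x + 8
  d/dx[(y + 3)^2] = 2·y'(y + 3)
  d/dx[-25] = 0
Adding these up, d/dx[F] = 0 becomes
  (2x + 8) + (2y + 6)·y' = 0,
so isolating y',
  dy/dx = -(2x + 8)/(2y + 6) = (-x - 4)/(y + 3)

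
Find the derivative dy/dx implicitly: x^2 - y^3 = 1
Differentiate the relation implicitly: treat y = y(x) and apply the chain rule, so every y-derivative picks up a y' = dy/dx factor.

With everything moved to the left-hand side, differentiate term by term:
  d/dx[x^2] = 2x
  d/dx[-y^3] = -3y^2·y'
  d/dx[-1] = 0

Separating the contributions that come from x directly and those that come through y:
  without y':      2x
  multiplying y':  -3y^2

so (2x) + (-3y^2)·y' = 0, and therefore
  dy/dx = -(2x)/(-3y^2) = 2x/(3y^2)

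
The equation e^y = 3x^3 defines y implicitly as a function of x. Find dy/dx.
Differentiate the relation implicitly: treat y = y(x) and apply the chain rule, so every y-derivative picks up a y' = dy/dx factor.

With everything moved to the left-hand side, differentiate term by term:
  d/dx[-3x^3] = -9x^2
  d/dx[e^(y)] = y'·e^(y)

Separating the contributions that come from x directly and those that come through y:
  without y':      -9x^2
  multiplying y':  e^(y)

so (-9x^2) + (e^(y))·y' = 0, and therefore
  dy/dx = -(-9x^2)/(e^(y)) = 9x^2e^(-y)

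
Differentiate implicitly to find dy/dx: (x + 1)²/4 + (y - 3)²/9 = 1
Apply d/dx to both sides, remembering that y depends on x. Each occurrence of y therefore brings in a y' = dy/dx via the chain rule.

With F(x, y) equal to the left-hand side minus the right, differentiate F term by term:
  d/dx[(x + 1)^2/4] = x/2 + 1/2
  d/dx[(y - 3)^2/9] = 2·y'(y - 3)/9
  d/dx[-1] = 0
Adding these up, d/dx[F] = 0 becomes
  (x/2 + 1/2) + (2y/9 - 2/3)·y' = 0,
so isolating y',
  dy/dx = -(x/2 + 1/2)/(2y/9 - 2/3)
        = -((x + 1)/2)/(2(y - 3)/9) = 9(-x - 1)/(4(y - 3))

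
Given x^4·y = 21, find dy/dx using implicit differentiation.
Differentiate both sides with respect to x, treating y as y(x). By the chain rule, any term containing y contributes a factor of y' = dy/dx when we differentiate it.

Move every term to one side and write the relation as F(x, y) = 0. Term by term,
  d/dx[x^4y] = x^4·y' + 4x^3y
  d/dx[-21] = 0

The pieces without y' make up ∂F/∂x and the coefficient of y' is ∂F/∂y:
  ∂F/∂x = 4x^3y,
  ∂F/∂y = x^4.

Since d/dx[F] = ∂F/∂x + (∂F/∂y)·y' = 0, solve for y':
  (∂F/∂y)·y' = -∂F/∂x
  dy/dx = -(∂F/∂x)/(∂F/∂y) = -(4x^3y)/(x^4) = -4y/x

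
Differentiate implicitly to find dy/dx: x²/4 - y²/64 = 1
Take d/dx of both sides. Since y is implicitly a function of x, the chain rule attaches a y' = dy/dx factor whenever we differentiate through y.

Set F(x, y) = (left side) − (right side), so the curve is F = 0. Differentiating each term of F:
  d/dx[x^2/4] = x/2
  d/dx[-y^2/64] = -y·y'/32
  d/dx[-1] = 0

Collecting, the y'-free part is the partial derivative in x and the y' coefficient is the partial derivative in y:
  ∂F/∂x = x/2
  ∂F/∂y = -y/32

so d/dx[F(x, y(x))] = ∂F/∂x + (∂F/∂y)·y' = 0. Rearranging,
  dy/dx = -(∂F/∂x)/(∂F/∂y) = -(x/2)/(-y/32) = 16x/y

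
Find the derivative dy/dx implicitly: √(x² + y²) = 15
Apply d/dx to both sides, remembering that y depends on x. Each occurrence of y therefore brings in a y' = dy/dx via the chain rule.

With F(x, y) equal to the left-hand side minus the right, differentiate F term by term:
  d/dx[√(x^2 + y^2)] = (x + y·y')/√(x^2 + y^2)
  d/dx[-15] = 0
Adding these up, d/dx[F] = 0 becomes
  (x/√(x^2 + y^2)) + (y/√(x^2 + y^2))·y' = 0,
so isolating y',
  dy/dx = -(x/√(x^2 + y^2))/(y/√(x^2 + y^2)) = -x/y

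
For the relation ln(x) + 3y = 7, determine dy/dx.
Differentiate the relation implicitly: treat y = y(x) and apply the chain rule, so every y-derivative picks up a y' = dy/dx factor.

With everything moved to the left-hand side, differentiate term by term:
  d/dx[3y] = 3·y'
  d/dx[ln(x)] = 1/x
  d/dx[-7] = 0

Separating the contributions that come from x directly and those that come through y:
  without y':      1/x
  multiplying y':  3

so (1/x) + (3)·y' = 0, and therefore
  dy/dx = -(1/x)/(3) = -1/(3x)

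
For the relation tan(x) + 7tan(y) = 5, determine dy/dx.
Apply d/dx to both sides, remembering that y depends on x. Each occurrence of y therefore brings in a y' = dy/dx via the chain rule.

With F(x, y) equal to the left-hand side minus the right, differentiate F term by term:
  d/dx[tan(x)] = tan(x)^2 + 1
  d/dx[7tan(y)] = 7·y'(tan(y)^2 + 1)
  d/dx[-5] = 0
Adding these up, d/dx[F] = 0 becomes
  (tan(x)^2 + 1) + (7tan(y)^2 + 7)·y' = 0,
so isolating y',
  dy/dx = -(tan(x)^2 + 1)/(7tan(y)^2 + 7) = -cos(y)^2/(7cos(x)^2)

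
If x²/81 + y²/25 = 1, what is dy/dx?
Apply d/dx to both sides, remembering that y depends on x. Each occurrence of y therefore brings in a y' = dy/dx via the chain rule.

With F(x, y) equal to the left-hand side minus the right, differentiate F term by term:
  d/dx[x^2/81] = 2x/81
  d/dx[y^2/25] = 2y·y'/25
  d/dx[-1] = 0
Adding these up, d/dx[F] = 0 becomes
  (2x/81) + (2y/25)·y' = 0,
so isolating y',
  dy/dx = -(2x/81)/(2y/25) = -25x/(81y)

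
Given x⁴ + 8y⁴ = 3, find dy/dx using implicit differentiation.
Take d/dx of both sides. Since y is implicitly a function of x, the chain rule attaches a y' = dy/dx factor whenever we differentiate through y.

Set F(x, y) = (left side) − (right side), so the curve is F = 0. Differentiating each term of F:
  d/dx[x^4] = 4x^3
  d/dx[8y^4] = 32y^3·y'
  d/dx[-3] = 0

Collecting, the y'-free part is the partial derivative in x and the y' coefficient is the partial derivative in y:
  ∂F/∂x = 4x^3
  ∂F/∂y = 32y^3

so d/dx[F(x, y(x))] = ∂F/∂x + (∂F/∂y)·y' = 0. Rearranging,
  dy/dx = -(∂F/∂x)/(∂F/∂y) = -(4x^3)/(32y^3) = -x^3/(8y^3)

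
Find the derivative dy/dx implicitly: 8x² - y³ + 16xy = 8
Differentiate both sides with respect to x, treating y as y(x). By the chain rule, any term containing y contributes a factor of y' = dy/dx when we differentiate it.

Move every term to one side and write the relation as F(x, y) = 0. Term by term,
  d/dx[8x^2] = 16x
  d/dx[16xy] = 16x·y' + 16y
  d/dx[-y^3] = -3y^2·y'
  d/dx[-8] = 0

The pieces without y' make up ∂F/∂x and the coefficient of y' is ∂F/∂y:
  ∂F/∂x = 16x + 16y,
  ∂F/∂y = 16x - 3y^2.

Since d/dx[F] = ∂F/∂x + (∂F/∂y)·y' = 0, solve for y':
  (∂F/∂y)·y' = -∂F/∂x
  dy/dx = -(∂F/∂x)/(∂F/∂y) = -(16x + 16y)/(16x - 3y^2) = 16(-x - y)/(16x - 3y^2)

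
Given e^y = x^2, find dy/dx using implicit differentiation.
Differentiate the relation implicitly: treat y = y(x) and apply the chain rule, so every y-derivative picks up a y' = dy/dx factor.

With everything moved to the left-hand side, differentiate term by term:
  d/dx[-x^2] = -2x
  d/dx[e^(y)] = y'·e^(y)

Separating the contributions that come from x directly and those that come through y:
  without y':      -2x
  multiplying y':  e^(y)

so (-2x) + (e^(y))·y' = 0, and therefore
  dy/dx = -(-2x)/(e^(y)) = 2x·e^(-y)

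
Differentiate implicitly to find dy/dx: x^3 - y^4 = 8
Differentiate both sides with respect to x, treating y as y(x). By the chain rule, any term containing y contributes a factor of y' = dy/dx when we differentiate it.

Move every term to one side and write the relation as F(x, y) = 0. Term by term,
  d/dx[x^3] = 3x^2
  d/dx[-y^4] = -4y^3·y'
  d/dx[-8] = 0

The pieces without y' make up ∂F/∂x and the coefficient of y' is ∂F/∂y:
  ∂F/∂x = 3x^2,
  ∂F/∂y = -4y^3.

Since d/dx[F] = ∂F/∂x + (∂F/∂y)·y' = 0, solve for y':
  (∂F/∂y)·y' = -∂F/∂x
  dy/dx = -(∂F/∂x)/(∂F/∂y) = -(3x^2)/(-4y^3) = 3x^2/(4y^3)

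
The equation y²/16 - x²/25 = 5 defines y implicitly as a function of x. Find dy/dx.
Differentiate the relation implicitly: treat y = y(x) and apply the chain rule, so every y-derivative picks up a y' = dy/dx factor.

With everything moved to the left-hand side, differentiate term by term:
  d/dx[-x^2/25] = -2x/25
  d/dx[y^2/16] = y·y'/8
  d/dx[-5] = 0

Separating the contributions that come from x directly and those that come through y:
  without y':      -2x/25
  multiplying y':  y/8

so (-2x/25) + (y/8)·y' = 0, and therefore
  dy/dx = -(-2x/25)/(y/8) = 16x/(25y)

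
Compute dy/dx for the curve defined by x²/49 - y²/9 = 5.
Take d/dx of both sides. Since y is implicitly a function of x, the chain rule attaches a y' = dy/dx factor whenever we differentiate through y.

Set F(x, y) = (left side) − (right side), so the curve is F = 0. Differentiating each term of F:
  d/dx[x^2/49] = 2x/49
  d/dx[-y^2/9] = -2y·y'/9
  d/dx[-5] = 0

Collecting, the y'-free part is the partial derivative in x and the y' coefficient is the partial derivative in y:
  ∂F/∂x = 2x/49
  ∂F/∂y = -2y/9

so d/dx[F(x, y(x))] = ∂F/∂x + (∂F/∂y)·y' = 0. Rearranging,
  dy/dx = -(∂F/∂x)/(∂F/∂y) = -(2x/49)/(-2y/9) = 9x/(49y)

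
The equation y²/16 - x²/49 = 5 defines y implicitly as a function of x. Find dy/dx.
Differentiate the relation implicitly: treat y = y(x) and apply the chain rule, so every y-derivative picks up a y' = dy/dx factor.

With everything moved to the left-hand side, differentiate term by term:
  d/dx[-x^2/49] = -2x/49
  d/dx[y^2/16] = y·y'/8
  d/dx[-5] = 0

Separating the contributions that come from x directly and those that come through y:
  without y':      -2x/49
  multiplying y':  y/8

so (-2x/49) + (y/8)·y' = 0, and therefore
  dy/dx = -(-2x/49)/(y/8) = 16x/(49y)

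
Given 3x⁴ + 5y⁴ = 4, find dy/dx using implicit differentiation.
Differentiate the relation implicitly: treat y = y(x) and apply the chain rule, so every y-derivative picks up a y' = dy/dx factor.

With everything moved to the left-hand side, differentiate term by term:
  d/dx[3x^4] = 12x^3
  d/dx[5y^4] = 20y^3·y'
  d/dx[-4] = 0

Separating the contributions that come from x directly and those that come through y:
  without y':      12x^3
  multiplying y':  20y^3

so (12x^3) + (20y^3)·y' = 0, and therefore
  dy/dx = -(12x^3)/(20y^3) = -3x^3/(5y^3)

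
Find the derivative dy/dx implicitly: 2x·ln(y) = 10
Take d/dx of both sides. Since y is implicitly a function of x, the chain rule attaches a y' = dy/dx factor whenever we differentiate through y.

Set F(x, y) = (left side) − (right side), so the curve is F = 0. Differentiating each term of F:
  d/dx[2x·ln(y)] = 2x·y'/y + 2ln(y)
  d/dx[-10] = 0

Collecting, the y'-free part is the partial derivative in x and the y' coefficient is the partial derivative in y:
  ∂F/∂x = 2ln(y)
  ∂F/∂y = 2x/y

so d/dx[F(x, y(x))] = ∂F/∂x + (∂F/∂y)·y' = 0. Rearranging,
  dy/dx = -(∂F/∂x)/(∂F/∂y) = -(2ln(y))/(2x/y) = -y·ln(y)/x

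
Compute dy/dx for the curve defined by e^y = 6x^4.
Apply d/dx to both sides, remembering that y depends on x. Each occurrence of y therefore brings in a y' = dy/dx via the chain rule.

With F(x, y) equal to the left-hand side minus the right, differentiate F term by term:
  d/dx[-6x^4] = -24x^3
  d/dx[e^(y)] = y'·e^(y)
Adding these up, d/dx[F] = 0 becomes
  (-24x^3) + (e^(y))·y' = 0,
so isolating y',
  dy/dx = -(-24x^3)/(e^(y)) = 24x^3e^(-y)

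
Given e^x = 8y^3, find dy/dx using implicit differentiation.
Differentiate the relation implicitly: treat y = y(x) and apply the chain rule, so every y-derivative picks up a y' = dy/dx factor.

With everything moved to the left-hand side, differentiate term by term:
  d/dx[-8y^3] = -24y^2·y'
  d/dx[e^(x)] = e^(x)

Separating the contributions that come from x directly and those that come through y:
  without y':      e^(x)
  multiplying y':  -24y^2

so (e^(x)) + (-24y^2)·y' = 0, and therefore
  dy/dx = -(e^(x))/(-24y^2) = e^(x)/(24y^2)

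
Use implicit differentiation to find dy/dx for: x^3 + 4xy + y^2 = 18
Apply d/dx to both sides, remembering that y depends on x. Each occurrence of y therefore brings in a y' = dy/dx via the chain rule.

With F(x, y) equal to the left-hand side minus the right, differentiate F term by term:
  d/dx[x^3] = 3x^2
  d/dx[4xy] = 4x·y' + 4y
  d/dx[y^2] = 2y·y'
  d/dx[-18] = 0
Adding these up, d/dx[F] = 0 becomes
  (3x^2 + 4y) + (4x + 2y)·y' = 0,
so isolating y',
  dy/dx = -(3x^2 + 4y)/(4x + 2y) = (-3x^2 - 4y)/(2(2x + y))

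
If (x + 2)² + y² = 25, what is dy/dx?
Differentiate the relation implicitly: treat y = y(x) and apply the chain rule, so every y-derivative picks up a y' = dy/dx factor.

With everything moved to the left-hand side, differentiate term by term:
  d/dx[y^2] = 2y·y'
  d/dx[(x + 2)^2] = 2x + 4
  d/dx[-25] = 0

Separating the contributions that come from x directly and those that come through y:
  without y':      2x + 4
  multiplying y':  2y

so (2x + 4) + (2y)·y' = 0, and therefore
  dy/dx = -(2x + 4)/(2y) = (-x - 2)/y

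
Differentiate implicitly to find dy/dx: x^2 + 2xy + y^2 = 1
Differentiate the relation implicitly: treat y = y(x) and apply the chain rule, so every y-derivative picks up a y' = dy/dx factor.

With everything moved to the left-hand side, differentiate term by term:
  d/dx[x^2] = 2x
  d/dx[2xy] = 2x·y' + 2y
  d/dx[y^2] = 2y·y'
  d/dx[-1] = 0

Separating the contributions that come from x directly and those that come through y:
  without y':      2x + 2y
  multiplying y':  2x + 2y

so (2x + 2y) + (2x + 2y)·y' = 0, and therefore
  dy/dx = -(2x + 2y)/(2x + 2y) = -1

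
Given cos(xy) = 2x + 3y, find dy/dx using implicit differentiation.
Take d/dx of both sides. Since y is implicitly a function of x, the chain rule attaches a y' = dy/dx factor whenever we differentiate through y.

Set F(x, y) = (left side) − (right side), so the curve is F = 0. Differentiating each term of F:
  d/dx[-2x] = -2
  d/dx[-3y] = -3·y'
  d/dx[cos(xy)] = -(x·y' + y)·sin(xy)

Collecting, the y'-free part is the partial derivative in x and the y' coefficient is the partial derivative in y:
  ∂F/∂x = -y·sin(xy) - 2
  ∂F/∂y = -x·sin(xy) - 3

so d/dx[F(x, y(x))] = ∂F/∂x + (∂F/∂y)·y' = 0. Rearranging,
  dy/dx = -(∂F/∂x)/(∂F/∂y) = -(-y·sin(xy) - 2)/(-x·sin(xy) - 3) = -(y·sin(xy) + 2)/(x·sin(xy) + 3)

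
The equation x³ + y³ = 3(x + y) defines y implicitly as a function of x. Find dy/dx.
Differentiate the relation implicitly: treat y = y(x) and apply the chain rule, so every y-derivative picks up a y' = dy/dx factor.

With everything moved to the left-hand side, differentiate term by term:
  d/dx[x^3] = 3x^2
  d/dx[-3x] = -3
  d/dx[y^3] = 3y^2·y'
  d/dx[-3y] = -3·y'

Separating the contributions that come from x directly and those that come through y:
  without y':      3x^2 - 3
  multiplying y':  3y^2 - 3

so (3x^2 - 3) + (3y^2 - 3)·y' = 0, and therefore
  dy/dx = -(3x^2 - 3)/(3y^2 - 3) = (1 - x^2)/(y^2 - 1)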